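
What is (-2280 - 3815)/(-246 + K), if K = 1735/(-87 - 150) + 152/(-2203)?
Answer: 636453309/26459507 ≈ 24.054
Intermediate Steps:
K = -3858229/522111 (K = 1735/(-237) + 152*(-1/2203) = 1735*(-1/237) - 152/2203 = -1735/237 - 152/2203 = -3858229/522111 ≈ -7.3897)
(-2280 - 3815)/(-246 + K) = (-2280 - 3815)/(-246 - 3858229/522111) = -6095/(-132297535/522111) = -6095*(-522111/132297535) = 636453309/26459507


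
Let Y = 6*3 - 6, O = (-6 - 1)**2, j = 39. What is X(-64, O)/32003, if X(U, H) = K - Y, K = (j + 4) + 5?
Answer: 36/32003 ≈ 0.0011249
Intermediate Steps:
O = 49 (O = (-7)**2 = 49)
Y = 12 (Y = 18 - 6 = 12)
K = 48 (K = (39 + 4) + 5 = 43 + 5 = 48)
X(U, H) = 36 (X(U, H) = 48 - 1*12 = 48 - 12 = 36)
X(-64, O)/32003 = 36/32003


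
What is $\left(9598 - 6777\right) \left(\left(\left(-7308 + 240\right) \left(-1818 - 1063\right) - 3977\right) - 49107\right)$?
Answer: $57294013504$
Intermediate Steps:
$\left(9598 - 6777\right) \left(\left(\left(-7308 + 240\right) \left(-1818 - 1063\right) - 3977\right) - 49107\right) = 2821 \left(\left(\left(-7068\right) \left(-2881\right) - 3977\right) - 49107\right) = 2821 \left(\left(20362908 - 3977\right) - 49107\right) = 2821 \left(20358931 - 49107\right) = 2821 \cdot 20309824 = 57294013504$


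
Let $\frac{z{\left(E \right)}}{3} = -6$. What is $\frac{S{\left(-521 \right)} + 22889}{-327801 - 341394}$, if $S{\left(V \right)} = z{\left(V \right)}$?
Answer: $- \frac{22871}{669195} \approx -0.034177$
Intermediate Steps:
$z{\left(E \right)} = -18$ ($z{\left(E \right)} = 3 \left(-6\right) = -18$)
$S{\left(V \right)} = -18$
$\frac{S{\left(-521 \right)} + 22889}{-327801 - 341394} = \frac{-18 + 22889}{-327801 - 341394} = \frac{22871}{-669195} = 22871 \left(- \frac{1}{669195}\right) = - \frac{22871}{669195}$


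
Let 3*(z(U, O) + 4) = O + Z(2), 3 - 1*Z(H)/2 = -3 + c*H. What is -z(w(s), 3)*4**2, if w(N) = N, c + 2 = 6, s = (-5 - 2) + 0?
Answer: 208/3 ≈ 69.333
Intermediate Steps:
s = -7 (s = -7 + 0 = -7)
c = 4 (c = -2 + 6 = 4)
Z(H) = 12 - 8*H (Z(H) = 6 - 2*(-3 + 4*H) = 6 + (6 - 8*H) = 12 - 8*H)
z(U, O) = -16/3 + O/3 (z(U, O) = -4 + (O + (12 - 8*2))/3 = -4 + (O + (12 - 16))/3 = -4 + (O - 4)/3 = -4 + (-4 + O)/3 = -4 + (-4/3 + O/3) = -16/3 + O/3)
-z(w(s), 3)*4**2 = -(-16/3 + (1/3)*3)*4**2 = -(-16/3 + 1)*16 = -1*(-13/3)*16 = (13/3)*16 = 208/3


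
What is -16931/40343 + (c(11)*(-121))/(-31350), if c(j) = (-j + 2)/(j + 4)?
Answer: -80866023/191629250 ≈ -0.42199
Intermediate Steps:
c(j) = (2 - j)/(4 + j)
-16931/40343 + (c(11)*(-121))/(-31350) = -16931/40343 + (((2 - 1*11)/(4 + 11))*(-121))/(-31350) = -16931*1/40343 + (((2 - 11)/15)*(-121))*(-1/31350) = -16931/40343 + (((1/15)*(-9))*(-121))*(-1/31350) = -16931/40343 - ⅗*(-121)*(-1/31350) = -16931/40343 + (363/5)*(-1/31350) = -16931/40343 - 11/4750 = -80866023/191629250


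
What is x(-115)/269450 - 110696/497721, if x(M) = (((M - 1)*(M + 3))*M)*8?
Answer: -4364165672/97891185 ≈ -44.582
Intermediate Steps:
x(M) = 8*M*(-1 + M)*(3 + M) (x(M) = (((-1 + M)*(3 + M))*M)*8 = (M*(-1 + M)*(3 + M))*8 = 8*M*(-1 + M)*(3 + M))
x(-115)/269450 - 110696/497721 = (8*(-115)*(-3 + (-115)**2 + 2*(-115)))/269450 - 110696/497721 = (8*(-115)*(-3 + 13225 - 230))*(1/269450) - 110696*1/497721 = (8*(-115)*12992)*(1/269450) - 808/3633 = -11952640*1/269450 - 808/3633 = -1195264/26945 - 808/3633 = -4364165672/97891185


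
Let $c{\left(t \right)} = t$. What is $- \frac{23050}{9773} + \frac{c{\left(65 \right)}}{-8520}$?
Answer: $- \frac{39404249}{16653192} \approx -2.3662$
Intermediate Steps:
$- \frac{23050}{9773} + \frac{c{\left(65 \right)}}{-8520} = - \frac{23050}{9773} + \frac{65}{-8520} = \left(-23050\right) \frac{1}{9773} + 65 \left(- \frac{1}{8520}\right) = - \frac{23050}{9773} - \frac{13}{1704} = - \frac{39404249}{16653192}$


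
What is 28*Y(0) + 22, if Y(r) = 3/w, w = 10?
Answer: 152/5 ≈ 30.400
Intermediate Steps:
Y(r) = 3/10
28*Y(0) + 22 = 28*(3/10) + 22 = 42/5 + 22 = 152/5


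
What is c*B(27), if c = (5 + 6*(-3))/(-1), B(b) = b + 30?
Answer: 741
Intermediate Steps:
B(b) = 30 + b
c = 13 (c = (5 - 18)*(-1) = -13*(-1) = 13)
c*B(27) = 13*(30 + 27) = 13*57 = 741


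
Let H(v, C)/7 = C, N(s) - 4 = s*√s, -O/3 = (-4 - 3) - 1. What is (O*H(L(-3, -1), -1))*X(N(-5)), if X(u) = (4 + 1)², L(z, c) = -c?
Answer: -4200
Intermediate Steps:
O = 24 (O = -3*((-4 - 3) - 1) = -3*(-7 - 1) = -3*(-8) = 24)
N(s) = 4 + s^(3/2) (N(s) = 4 + s*√s = 4 + s^(3/2))
H(v, C) = 7*C
X(u) = 25 (X(u) = 5² = 25)
(O*H(L(-3, -1), -1))*X(N(-5)) = (24*(7*(-1)))*25 = (24*(-7))*25 = -168*25 = -4200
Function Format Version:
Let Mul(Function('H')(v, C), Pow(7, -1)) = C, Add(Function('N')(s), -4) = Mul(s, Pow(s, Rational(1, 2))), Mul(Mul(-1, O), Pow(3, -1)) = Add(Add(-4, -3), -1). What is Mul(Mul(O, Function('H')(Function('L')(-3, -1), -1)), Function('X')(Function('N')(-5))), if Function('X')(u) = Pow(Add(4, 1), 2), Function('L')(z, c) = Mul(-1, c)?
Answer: -4200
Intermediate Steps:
O = 24 (O = Mul(-3, Add(Add(-4, -3), -1)) = Mul(-3, Add(-7, -1)) = Mul(-3, -8) = 24)
Function('N')(s) = Add(4, Pow(s, Rational(3, 2))) (Function('N')(s) = Add(4, Mul(s, Pow(s, Rational(1, 2)))) = Add(4, Pow(s, Rational(3, 2))))
Function('H')(v, C) = Mul(7, C)
Function('X')(u) = 25 (Function('X')(u) = Pow(5, 2) = 25)
Mul(Mul(O, Function('H')(Function('L')(-3, -1), -1)), Function('X')(Function('N')(-5))) = Mul(Mul(24, Mul(7, -1)), 25) = Mul(Mul(24, -7), 25) = Mul(-168, 25) = -4200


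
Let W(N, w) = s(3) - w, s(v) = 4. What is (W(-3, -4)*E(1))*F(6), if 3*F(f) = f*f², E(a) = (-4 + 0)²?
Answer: 9216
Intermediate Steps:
E(a) = 16 (E(a) = (-4)² = 16)
W(N, w) = 4 - w
F(f) = f³/3 (F(f) = (f*f²)/3 = f³/3)
(W(-3, -4)*E(1))*F(6) = ((4 - 1*(-4))*16)*((⅓)*6³) = ((4 + 4)*16)*((⅓)*216) = (8*16)*72 = 128*72 = 9216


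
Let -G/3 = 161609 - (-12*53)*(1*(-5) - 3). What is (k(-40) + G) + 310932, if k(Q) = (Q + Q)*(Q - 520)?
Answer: -113831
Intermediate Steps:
k(Q) = 2*Q*(-520 + Q) (k(Q) = (2*Q)*(-520 + Q) = 2*Q*(-520 + Q))
G = -469563 (G = -3*(161609 - (-12*53)*(1*(-5) - 3)) = -3*(161609 - (-636)*(-5 - 3)) = -3*(161609 - (-636)*(-8)) = -3*(161609 - 1*5088) = -3*(161609 - 5088) = -3*156521 = -469563)
(k(-40) + G) + 310932 = (2*(-40)*(-520 - 40) - 469563) + 310932 = (2*(-40)*(-560) - 469563) + 310932 = (44800 - 469563) + 310932 = -424763 + 310932 = -113831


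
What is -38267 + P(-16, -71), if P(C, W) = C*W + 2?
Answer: -37129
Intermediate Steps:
P(C, W) = 2 + C*W
-38267 + P(-16, -71) = -38267 + (2 - 16*(-71)) = -38267 + (2 + 1136) = -38267 + 1138 = -37129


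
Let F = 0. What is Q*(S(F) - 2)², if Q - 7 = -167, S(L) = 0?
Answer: -640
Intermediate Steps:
Q = -160 (Q = 7 - 167 = -160)
Q*(S(F) - 2)² = -160*(0 - 2)² = -160*(-2)² = -160*4 = -640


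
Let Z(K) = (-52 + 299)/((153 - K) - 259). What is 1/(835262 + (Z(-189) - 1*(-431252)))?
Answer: 83/105120909 ≈ 7.8957e-7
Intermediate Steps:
Z(K) = 247/(-106 - K)
1/(835262 + (Z(-189) - 1*(-431252))) = 1/(835262 + (-247/(106 - 189) - 1*(-431252))) = 1/(835262 + (-247/(-83) + 431252)) = 1/(835262 + (-247*(-1/83) + 431252)) = 1/(835262 + (247/83 + 431252)) = 1/(835262 + 35794163/83) = 1/(105120909/83) = 83/105120909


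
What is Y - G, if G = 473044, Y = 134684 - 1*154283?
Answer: -492643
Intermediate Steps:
Y = -19599 (Y = 134684 - 154283 = -19599)
Y - G = -19599 - 1*473044 = -19599 - 473044 = -492643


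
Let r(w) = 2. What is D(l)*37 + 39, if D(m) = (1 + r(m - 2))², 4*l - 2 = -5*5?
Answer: 372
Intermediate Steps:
l = -23/4 (l = ½ + (-5*5)/4 = ½ + (¼)*(-25) = ½ - 25/4 = -23/4 ≈ -5.7500)
D(m) = 9 (D(m) = (1 + 2)² = 3² = 9)
D(l)*37 + 39 = 9*37 + 39 = 333 + 39 = 372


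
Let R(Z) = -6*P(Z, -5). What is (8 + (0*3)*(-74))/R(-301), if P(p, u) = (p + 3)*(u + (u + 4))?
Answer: -1/1341 ≈ -0.00074571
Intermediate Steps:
P(p, u) = (3 + p)*(4 + 2*u) (P(p, u) = (3 + p)*(u + (4 + u)) = (3 + p)*(4 + 2*u))
R(Z) = 108 + 36*Z (R(Z) = -6*(12 + 4*Z + 6*(-5) + 2*Z*(-5)) = -6*(12 + 4*Z - 30 - 10*Z) = -6*(-18 - 6*Z) = 108 + 36*Z)
(8 + (0*3)*(-74))/R(-301) = (8 + (0*3)*(-74))/(108 + 36*(-301)) = (8 + 0*(-74))/(108 - 10836) = (8 + 0)/(-10728) = 8*(-1/10728) = -1/1341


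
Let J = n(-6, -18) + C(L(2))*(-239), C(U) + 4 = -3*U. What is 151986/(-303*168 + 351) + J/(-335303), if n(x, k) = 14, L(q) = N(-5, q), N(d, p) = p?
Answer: -17027630390/5650190853 ≈ -3.0136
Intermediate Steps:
L(q) = q
C(U) = -4 - 3*U
J = 2404 (J = 14 + (-4 - 3*2)*(-239) = 14 + (-4 - 6)*(-239) = 14 - 10*(-239) = 14 + 2390 = 2404)
151986/(-303*168 + 351) + J/(-335303) = 151986/(-303*168 + 351) + 2404/(-335303) = 151986/(-50904 + 351) + 2404*(-1/335303) = 151986/(-50553) - 2404/335303 = 151986*(-1/50553) - 2404/335303 = -50662/16851 - 2404/335303 = -17027630390/5650190853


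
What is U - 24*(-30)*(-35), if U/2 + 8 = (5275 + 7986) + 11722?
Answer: 24750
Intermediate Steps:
U = 49950 (U = -16 + 2*((5275 + 7986) + 11722) = -16 + 2*(13261 + 11722) = -16 + 2*24983 = -16 + 49966 = 49950)
U - 24*(-30)*(-35) = 49950 - 24*(-30)*(-35) = 49950 + 720*(-35) = 49950 - 25200 = 24750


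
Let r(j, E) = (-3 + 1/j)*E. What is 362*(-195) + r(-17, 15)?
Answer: -1200810/17 ≈ -70636.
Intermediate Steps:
r(j, E) = E*(-3 + 1/j)
362*(-195) + r(-17, 15) = 362*(-195) + (-3*15 + 15/(-17)) = -70590 + (-45 + 15*(-1/17)) = -70590 + (-45 - 15/17) = -70590 - 780/17 = -1200810/17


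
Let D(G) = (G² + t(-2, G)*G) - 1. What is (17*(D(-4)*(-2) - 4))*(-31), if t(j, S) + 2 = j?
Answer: 34782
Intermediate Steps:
t(j, S) = -2 + j
D(G) = -1 + G² - 4*G (D(G) = (G² + (-2 - 2)*G) - 1 = (G² - 4*G) - 1 = -1 + G² - 4*G)
(17*(D(-4)*(-2) - 4))*(-31) = (17*((-1 + (-4)² - 4*(-4))*(-2) - 4))*(-31) = (17*((-1 + 16 + 16)*(-2) - 4))*(-31) = (17*(31*(-2) - 4))*(-31) = (17*(-62 - 4))*(-31) = (17*(-66))*(-31) = -1122*(-31) = 34782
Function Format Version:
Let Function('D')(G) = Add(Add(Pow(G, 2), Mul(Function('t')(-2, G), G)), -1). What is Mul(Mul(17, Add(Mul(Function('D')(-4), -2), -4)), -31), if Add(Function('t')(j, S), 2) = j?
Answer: 34782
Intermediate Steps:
Function('t')(j, S) = Add(-2, j)
Function('D')(G) = Add(-1, Pow(G, 2), Mul(-4, G)) (Function('D')(G) = Add(Add(Pow(G, 2), Mul(Add(-2, -2), G)), -1) = Add(Add(Pow(G, 2), Mul(-4, G)), -1) = Add(-1, Pow(G, 2), Mul(-4, G)))
Mul(Mul(17, Add(Mul(Function('D')(-4), -2), -4)), -31) = Mul(Mul(17, Add(Mul(Add(-1, Pow(-4, 2), Mul(-4, -4)), -2), -4)), -31) = Mul(Mul(17, Add(Mul(Add(-1, 16, 16), -2), -4)), -31) = Mul(Mul(17, Add(Mul(31, -2), -4)), -31) = Mul(Mul(17, Add(-62, -4)), -31) = Mul(Mul(17, -66), -31) = Mul(-1122, -31) = 34782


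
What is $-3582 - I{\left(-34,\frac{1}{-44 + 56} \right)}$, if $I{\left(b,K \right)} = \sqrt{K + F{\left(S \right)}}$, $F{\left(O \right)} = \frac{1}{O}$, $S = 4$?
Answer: $-3582 - \frac{\sqrt{3}}{3} \approx -3582.6$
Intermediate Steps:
$I{\left(b,K \right)} = \sqrt{\frac{1}{4} + K}$ ($I{\left(b,K \right)} = \sqrt{K + \frac{1}{4}} = \sqrt{\frac{1}{4} + K}$)
$-3582 - I{\left(-34,\frac{1}{-44 + 56} \right)} = -3582 - \frac{\sqrt{1 + \frac{4}{-44 + 56}}}{2} = -3582 - \frac{\sqrt{1 + \frac{4}{12}}}{2} = -3582 - \frac{\sqrt{1 + 4 \cdot \frac{1}{12}}}{2} = -3582 - \frac{\sqrt{1 + \frac{1}{3}}}{2} = -3582 - \frac{\sqrt{\frac{4}{3}}}{2} = -3582 - \frac{\frac{2}{3} \sqrt{3}}{2} = -3582 - \frac{\sqrt{3}}{3}$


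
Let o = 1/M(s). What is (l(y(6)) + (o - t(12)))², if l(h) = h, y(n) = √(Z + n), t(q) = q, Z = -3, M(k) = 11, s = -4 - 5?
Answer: 17524/121 - 262*√3/11 ≈ 103.57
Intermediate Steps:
s = -9
o = 1/11 ≈ 0.090909
y(n) = √(-3 + n)
(l(y(6)) + (o - t(12)))² = (√(-3 + 6) + (1/11 - 1*12))² = (√3 + (1/11 - 12))² = (√3 - 131/11)² = (-131/11 + √3)²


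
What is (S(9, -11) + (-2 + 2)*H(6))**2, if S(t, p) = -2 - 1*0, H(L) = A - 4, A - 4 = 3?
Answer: 4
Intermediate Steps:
A = 7 (A = 4 + 3 = 7)
H(L) = 3 (H(L) = 7 - 4 = 3)
S(t, p) = -2 (S(t, p) = -2 + 0 = -2)
(S(9, -11) + (-2 + 2)*H(6))**2 = (-2 + (-2 + 2)*3)**2 = (-2 + 0*3)**2 = (-2 + 0)**2 = (-2)**2 = 4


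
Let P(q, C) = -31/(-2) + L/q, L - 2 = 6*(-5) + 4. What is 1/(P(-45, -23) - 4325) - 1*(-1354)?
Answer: 175030196/129269 ≈ 1354.0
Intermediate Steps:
L = -24 (L = 2 + (6*(-5) + 4) = 2 + (-30 + 4) = 2 - 26 = -24)
P(q, C) = 31/2 - 24/q (P(q, C) = -31/(-2) - 24/q = -31*(-½) - 24/q = 31/2 - 24/q)
1/(P(-45, -23) - 4325) - 1*(-1354) = 1/((31/2 - 24/(-45)) - 4325) - 1*(-1354) = 1/((31/2 - 24*(-1/45)) - 4325) + 1354 = 1/((31/2 + 8/15) - 4325) + 1354 = 1/(481/30 - 4325) + 1354 = 1/(-129269/30) + 1354 = -30/129269 + 1354 = 175030196/129269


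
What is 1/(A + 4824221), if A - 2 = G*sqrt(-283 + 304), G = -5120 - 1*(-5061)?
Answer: 4824223/23273127480628 + 59*sqrt(21)/23273127480628 ≈ 2.0730e-7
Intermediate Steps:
G = -59 (G = -5120 + 5061 = -59)
A = 2 - 59*sqrt(21) (A = 2 - 59*sqrt(-283 + 304) = 2 - 59*sqrt(21) ≈ -268.37)
1/(A + 4824221) = 1/((2 - 59*sqrt(21)) + 4824221) = 1/(4824223 - 59*sqrt(21))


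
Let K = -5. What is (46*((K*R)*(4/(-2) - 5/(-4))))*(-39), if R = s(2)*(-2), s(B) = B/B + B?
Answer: 40365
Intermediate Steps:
s(B) = 1 + B
R = -6 (R = (1 + 2)*(-2) = 3*(-2) = -6)
(46*((K*R)*(4/(-2) - 5/(-4))))*(-39) = (46*((-5*(-6))*(4/(-2) - 5/(-4))))*(-39) = (46*(30*(4*(-½) - 5*(-¼))))*(-39) = (46*(30*(-2 + 5/4)))*(-39) = (46*(30*(-¾)))*(-39) = (46*(-45/2))*(-39) = -1035*(-39) = 40365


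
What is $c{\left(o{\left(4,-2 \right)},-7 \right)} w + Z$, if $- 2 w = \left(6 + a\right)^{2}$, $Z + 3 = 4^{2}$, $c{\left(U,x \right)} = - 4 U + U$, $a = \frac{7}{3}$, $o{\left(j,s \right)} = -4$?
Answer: $- \frac{1211}{3} \approx -403.67$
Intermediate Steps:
$a = \frac{7}{3}$ ($a = 7 \cdot \frac{1}{3} = \frac{7}{3} \approx 2.3333$)
$c{\left(U,x \right)} = - 3 U$
$Z = 13$ ($Z = -3 + 4^{2} = -3 + 16 = 13$)
$w = - \frac{625}{18}$ ($w = - \frac{\left(6 + \frac{7}{3}\right)^{2}}{2} = - \frac{\left(\frac{25}{3}\right)^{2}}{2} = \left(- \frac{1}{2}\right) \frac{625}{9} = - \frac{625}{18} \approx -34.722$)
$c{\left(o{\left(4,-2 \right)},-7 \right)} w + Z = \left(-3\right) \left(-4\right) \left(- \frac{625}{18}\right) + 13 = 12 \left(- \frac{625}{18}\right) + 13 = - \frac{1250}{3} + 13 = - \frac{1211}{3}$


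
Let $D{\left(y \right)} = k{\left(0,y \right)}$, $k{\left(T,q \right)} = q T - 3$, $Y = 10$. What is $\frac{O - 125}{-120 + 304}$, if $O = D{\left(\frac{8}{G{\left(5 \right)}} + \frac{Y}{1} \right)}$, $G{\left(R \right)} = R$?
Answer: $- \frac{16}{23} \approx -0.69565$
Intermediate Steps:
$k{\left(T,q \right)} = -3 + T q$ ($k{\left(T,q \right)} = T q - 3 = -3 + T q$)
$D{\left(y \right)} = -3$ ($D{\left(y \right)} = -3 + 0 y = -3 + 0 = -3$)
$O = -3$
$\frac{O - 125}{-120 + 304} = \frac{-3 - 125}{-120 + 304} = - \frac{128}{184} = \left(-128\right) \frac{1}{184} = - \frac{16}{23}$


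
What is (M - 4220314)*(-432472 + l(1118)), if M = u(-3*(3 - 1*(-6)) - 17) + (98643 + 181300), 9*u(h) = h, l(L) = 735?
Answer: 15310854586271/9 ≈ 1.7012e+12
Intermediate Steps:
u(h) = h/9
M = 2519443/9 (M = (-3*(3 - 1*(-6)) - 17)/9 + (98643 + 181300) = (-3*(3 + 6) - 17)/9 + 279943 = (-3*9 - 17)/9 + 279943 = (-27 - 17)/9 + 279943 = (1/9)*(-44) + 279943 = -44/9 + 279943 = 2519443/9 ≈ 2.7994e+5)
(M - 4220314)*(-432472 + l(1118)) = (2519443/9 - 4220314)*(-432472 + 735) = -35463383/9*(-431737) = 15310854586271/9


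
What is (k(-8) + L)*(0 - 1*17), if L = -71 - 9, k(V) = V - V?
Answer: 1360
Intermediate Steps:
k(V) = 0
L = -80
(k(-8) + L)*(0 - 1*17) = (0 - 80)*(0 - 1*17) = -80*(0 - 17) = -80*(-17) = 1360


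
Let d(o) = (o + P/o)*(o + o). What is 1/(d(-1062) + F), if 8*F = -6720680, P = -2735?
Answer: 1/1410133 ≈ 7.0915e-7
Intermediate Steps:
F = -840085 (F = (⅛)*(-6720680) = -840085)
d(o) = 2*o*(o - 2735/o) (d(o) = (o - 2735/o)*(o + o) = (o - 2735/o)*(2*o) = 2*o*(o - 2735/o))
1/(d(-1062) + F) = 1/((-5470 + 2*(-1062)²) - 840085) = 1/((-5470 + 2*1127844) - 840085) = 1/((-5470 + 2255688) - 840085) = 1/(2250218 - 840085) = 1/1410133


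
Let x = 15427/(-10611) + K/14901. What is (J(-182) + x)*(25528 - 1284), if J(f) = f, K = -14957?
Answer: -235695541081088/52704837 ≈ -4.4720e+6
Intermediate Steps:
x = -129528818/52704837 (x = 15427/(-10611) - 14957/14901 = 15427*(-1/10611) - 14957*1/14901 = -15427/10611 - 14957/14901 = -129528818/52704837 ≈ -2.4576)
(J(-182) + x)*(25528 - 1284) = (-182 - 129528818/52704837)*(25528 - 1284) = -9721809152/52704837*24244 = -235695541081088/52704837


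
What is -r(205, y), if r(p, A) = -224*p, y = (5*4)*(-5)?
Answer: 45920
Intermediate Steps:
y = -100 (y = 20*(-5) = -100)
-r(205, y) = -(-224)*205 = -1*(-45920) = 45920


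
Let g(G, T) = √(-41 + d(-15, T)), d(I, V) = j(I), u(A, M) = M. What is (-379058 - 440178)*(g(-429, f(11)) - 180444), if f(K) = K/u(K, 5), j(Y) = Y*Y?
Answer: 147826220784 - 1638472*√46 ≈ 1.4782e+11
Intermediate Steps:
j(Y) = Y²
d(I, V) = I²
f(K) = K/5
g(G, T) = 2*√46 (g(G, T) = √(-41 + (-15)²) = √(-41 + 225) = √184 = 2*√46)
(-379058 - 440178)*(g(-429, f(11)) - 180444) = (-379058 - 440178)*(2*√46 - 180444) = -819236*(-180444 + 2*√46) = 147826220784 - 1638472*√46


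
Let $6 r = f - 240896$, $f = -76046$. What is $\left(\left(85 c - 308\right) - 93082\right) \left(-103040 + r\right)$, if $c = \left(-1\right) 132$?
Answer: $16304898170$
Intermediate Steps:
$c = -132$
$r = - \frac{158471}{3}$ ($r = \frac{-76046 - 240896}{6} = \frac{1}{6} \left(-316942\right) = - \frac{158471}{3} \approx -52824.0$)
$\left(\left(85 c - 308\right) - 93082\right) \left(-103040 + r\right) = \left(\left(85 \left(-132\right) - 308\right) - 93082\right) \left(-103040 - \frac{158471}{3}\right) = \left(\left(-11220 - 308\right) - 93082\right) \left(- \frac{467591}{3}\right) = \left(-11528 - 93082\right) \left(- \frac{467591}{3}\right) = \left(-104610\right) \left(- \frac{467591}{3}\right) = 16304898170$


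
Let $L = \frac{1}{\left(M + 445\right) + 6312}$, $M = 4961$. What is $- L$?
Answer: $- \frac{1}{11718} \approx -8.5339 \cdot 10^{-5}$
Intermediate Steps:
$L = \frac{1}{11718}$ ($L = \frac{1}{\left(4961 + 445\right) + 6312} = \frac{1}{5406 + 6312} = \frac{1}{11718} \approx 8.5339 \cdot 10^{-5}$)
$- L = \left(-1\right) \frac{1}{11718} = - \frac{1}{11718}$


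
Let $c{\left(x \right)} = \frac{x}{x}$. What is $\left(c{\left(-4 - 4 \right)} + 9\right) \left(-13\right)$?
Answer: $-130$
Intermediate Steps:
$c{\left(x \right)} = 1$
$\left(c{\left(-4 - 4 \right)} + 9\right) \left(-13\right) = \left(1 + 9\right) \left(-13\right) = 10 \left(-13\right) = -130$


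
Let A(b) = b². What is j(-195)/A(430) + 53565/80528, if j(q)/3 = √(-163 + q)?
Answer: 53565/80528 + 3*I*√358/184900 ≈ 0.66517 + 0.00030699*I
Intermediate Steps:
j(q) = 3*√(-163 + q)
j(-195)/A(430) + 53565/80528 = (3*√(-163 - 195))/(430²) + 53565/80528 = (3*√(-358))/184900 + 53565*(1/80528) = (3*(I*√358))*(1/184900) + 53565/80528 = (3*I*√358)*(1/184900) + 53565/80528 = 3*I*√358/184900 + 53565/80528 = 53565/80528 + 3*I*√358/184900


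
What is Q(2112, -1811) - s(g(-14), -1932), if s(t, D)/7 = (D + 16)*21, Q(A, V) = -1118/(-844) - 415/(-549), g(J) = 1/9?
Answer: 65253054077/231678 ≈ 2.8165e+5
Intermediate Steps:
g(J) = ⅑
Q(A, V) = 482021/231678 (Q(A, V) = -1118*(-1/844) - 415*(-1/549) = 559/422 + 415/549 = 482021/231678)
s(t, D) = 2352 + 147*D (s(t, D) = 7*((D + 16)*21) = 7*((16 + D)*21) = 7*(336 + 21*D) = 2352 + 147*D)
Q(2112, -1811) - s(g(-14), -1932) = 482021/231678 - (2352 + 147*(-1932)) = 482021/231678 - (2352 - 284004) = 482021/231678 - 1*(-281652) = 482021/231678 + 281652 = 65253054077/231678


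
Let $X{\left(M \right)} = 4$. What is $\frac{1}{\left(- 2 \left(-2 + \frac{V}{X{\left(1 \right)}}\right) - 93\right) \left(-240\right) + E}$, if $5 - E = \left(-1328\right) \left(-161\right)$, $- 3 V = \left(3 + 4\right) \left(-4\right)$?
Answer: $- \frac{1}{191323} \approx -5.2268 \cdot 10^{-6}$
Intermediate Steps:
$V = \frac{28}{3}$ ($V = - \frac{\left(3 + 4\right) \left(-4\right)}{3} = - \frac{7 \left(-4\right)}{3} = \left(- \frac{1}{3}\right) \left(-28\right) = \frac{28}{3} \approx 9.3333$)
$E = -213803$ ($E = 5 - \left(-1328\right) \left(-161\right) = 5 - 213808 = -213803$)
$\frac{1}{\left(- 2 \left(-2 + \frac{V}{X{\left(1 \right)}}\right) - 93\right) \left(-240\right) + E} = \frac{1}{\left(- 2 \left(-2 + \frac{28}{3 \cdot 4}\right) - 93\right) \left(-240\right) - 213803} = \frac{1}{\left(- 2 \left(-2 + \frac{28}{3} \cdot \frac{1}{4}\right) - 93\right) \left(-240\right) - 213803} = \frac{1}{\left(- 2 \left(-2 + \frac{7}{3}\right) - 93\right) \left(-240\right) - 213803} = \frac{1}{\left(\left(-2\right) \frac{1}{3} - 93\right) \left(-240\right) - 213803} = \frac{1}{\left(- \frac{2}{3} - 93\right) \left(-240\right) - 213803} = \frac{1}{\left(- \frac{281}{3}\right) \left(-240\right) - 213803} = \frac{1}{22480 - 213803} = \frac{1}{-191323} = - \frac{1}{191323}$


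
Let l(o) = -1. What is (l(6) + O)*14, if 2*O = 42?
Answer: 280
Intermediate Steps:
O = 21 (O = (½)*42 = 21)
(l(6) + O)*14 = (-1 + 21)*14 = 20*14 = 280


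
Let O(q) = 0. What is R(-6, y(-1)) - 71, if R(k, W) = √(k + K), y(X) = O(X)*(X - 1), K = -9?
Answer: -71 + I*√15 ≈ -71.0 + 3.873*I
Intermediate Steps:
y(X) = 0 (y(X) = 0*(X - 1) = 0*(-1 + X) = 0)
R(k, W) = √(-9 + k) (R(k, W) = √(k - 9) = √(-9 + k))
R(-6, y(-1)) - 71 = √(-9 - 6) - 71 = √(-15) - 71 = I*√15 - 71 = -71 + I*√15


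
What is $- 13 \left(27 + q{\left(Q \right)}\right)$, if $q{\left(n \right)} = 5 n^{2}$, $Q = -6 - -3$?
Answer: $-936$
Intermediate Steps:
$Q = -3$ ($Q = -6 + 3 = -3$)
$- 13 \left(27 + q{\left(Q \right)}\right) = - 13 \left(27 + 5 \left(-3\right)^{2}\right) = - 13 \left(27 + 5 \cdot 9\right) = - 13 \left(27 + 45\right) = \left(-13\right) 72 = -936$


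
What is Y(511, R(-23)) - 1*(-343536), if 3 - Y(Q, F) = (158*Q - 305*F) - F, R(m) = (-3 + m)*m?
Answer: 445789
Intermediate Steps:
R(m) = m*(-3 + m)
Y(Q, F) = 3 - 158*Q + 306*F (Y(Q, F) = 3 - ((158*Q - 305*F) - F) = 3 - ((-305*F + 158*Q) - F) = 3 - (-306*F + 158*Q) = 3 + (-158*Q + 306*F) = 3 - 158*Q + 306*F)
Y(511, R(-23)) - 1*(-343536) = (3 - 158*511 + 306*(-23*(-3 - 23))) - 1*(-343536) = (3 - 80738 + 306*(-23*(-26))) + 343536 = (3 - 80738 + 306*598) + 343536 = (3 - 80738 + 182988) + 343536 = 102253 + 343536 = 445789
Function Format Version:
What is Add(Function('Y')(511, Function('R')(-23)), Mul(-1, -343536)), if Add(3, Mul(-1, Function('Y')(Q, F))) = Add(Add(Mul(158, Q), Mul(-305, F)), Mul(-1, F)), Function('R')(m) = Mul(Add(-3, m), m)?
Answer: 445789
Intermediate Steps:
Function('R')(m) = Mul(m, Add(-3, m))
Function('Y')(Q, F) = Add(3, Mul(-158, Q), Mul(306, F)) (Function('Y')(Q, F) = Add(3, Mul(-1, Add(Add(Mul(158, Q), Mul(-305, F)), Mul(-1, F)))) = Add(3, Mul(-1, Add(Add(Mul(-305, F), Mul(158, Q)), Mul(-1, F)))) = Add(3, Mul(-1, Add(Mul(-306, F), Mul(158, Q)))) = Add(3, Add(Mul(-158, Q), Mul(306, F))) = Add(3, Mul(-158, Q), Mul(306, F)))
Add(Function('Y')(511, Function('R')(-23)), Mul(-1, -343536)) = Add(Add(3, Mul(-158, 511), Mul(306, Mul(-23, Add(-3, -23)))), Mul(-1, -343536)) = Add(Add(3, -80738, Mul(306, Mul(-23, -26))), 343536) = Add(Add(3, -80738, Mul(306, 598)), 343536) = Add(Add(3, -80738, 182988), 343536) = Add(102253, 343536) = 445789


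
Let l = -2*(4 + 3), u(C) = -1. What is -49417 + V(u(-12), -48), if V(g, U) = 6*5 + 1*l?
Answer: -49401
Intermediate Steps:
l = -14 (l = -2*7 = -14)
V(g, U) = 16 (V(g, U) = 6*5 + 1*(-14) = 30 - 14 = 16)
-49417 + V(u(-12), -48) = -49417 + 16 = -49401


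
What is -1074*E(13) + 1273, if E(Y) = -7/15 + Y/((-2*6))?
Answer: 29377/10 ≈ 2937.7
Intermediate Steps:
E(Y) = -7/15 - Y/12 (E(Y) = -7*1/15 + Y/(-12) = -7/15 + Y*(-1/12) = -7/15 - Y/12)
-1074*E(13) + 1273 = -1074*(-7/15 - 1/12*13) + 1273 = -1074*(-7/15 - 13/12) + 1273 = -1074*(-31/20) + 1273 = 16647/10 + 1273 = 29377/10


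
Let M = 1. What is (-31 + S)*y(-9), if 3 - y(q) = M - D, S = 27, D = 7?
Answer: -36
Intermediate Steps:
y(q) = 9 (y(q) = 3 - (1 - 1*7) = 3 - (1 - 7) = 3 - 1*(-6) = 3 + 6 = 9)
(-31 + S)*y(-9) = (-31 + 27)*9 = -4*9 = -36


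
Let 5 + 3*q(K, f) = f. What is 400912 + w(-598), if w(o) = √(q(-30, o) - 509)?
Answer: 400912 + I*√710 ≈ 4.0091e+5 + 26.646*I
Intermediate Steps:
q(K, f) = -5/3 + f/3
w(o) = √(-1532/3 + o/3) (w(o) = √((-5/3 + o/3) - 509) = √(-1532/3 + o/3))
400912 + w(-598) = 400912 + √(-4596 + 3*(-598))/3 = 400912 + √(-4596 - 1794)/3 = 400912 + √(-6390)/3 = 400912 + (3*I*√710)/3 = 400912 + I*√710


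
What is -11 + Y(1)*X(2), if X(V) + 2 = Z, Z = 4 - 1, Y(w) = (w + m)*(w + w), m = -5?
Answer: -19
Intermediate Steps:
Y(w) = 2*w*(-5 + w) (Y(w) = (w - 5)*(w + w) = (-5 + w)*(2*w) = 2*w*(-5 + w))
Z = 3
X(V) = 1 (X(V) = -2 + 3 = 1)
-11 + Y(1)*X(2) = -11 + (2*1*(-5 + 1))*1 = -11 + (2*1*(-4))*1 = -11 - 8*1 = -11 - 8 = -19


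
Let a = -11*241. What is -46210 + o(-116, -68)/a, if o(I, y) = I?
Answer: -122502594/2651 ≈ -46210.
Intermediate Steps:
a = -2651
-46210 + o(-116, -68)/a = -46210 - 116/(-2651) = -46210 - 116*(-1/2651) = -46210 + 116/2651 = -122502594/2651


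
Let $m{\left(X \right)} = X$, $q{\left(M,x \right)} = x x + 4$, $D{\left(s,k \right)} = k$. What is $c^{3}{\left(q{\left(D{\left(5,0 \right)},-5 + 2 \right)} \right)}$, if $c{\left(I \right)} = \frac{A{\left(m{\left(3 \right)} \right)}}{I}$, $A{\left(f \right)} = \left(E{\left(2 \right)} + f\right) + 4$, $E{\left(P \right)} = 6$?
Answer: $1$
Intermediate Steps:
$q{\left(M,x \right)} = 4 + x^{2}$ ($q{\left(M,x \right)} = x^{2} + 4 = 4 + x^{2}$)
$A{\left(f \right)} = 10 + f$ ($A{\left(f \right)} = \left(6 + f\right) + 4 = 10 + f$)
$c{\left(I \right)} = \frac{13}{I}$ ($c{\left(I \right)} = \frac{10 + 3}{I} = \frac{13}{I}$)
$c^{3}{\left(q{\left(D{\left(5,0 \right)},-5 + 2 \right)} \right)} = \left(\frac{13}{4 + \left(-5 + 2\right)^{2}}\right)^{3} = \left(\frac{13}{4 + \left(-3\right)^{2}}\right)^{3} = \left(\frac{13}{4 + 9}\right)^{3} = \left(\frac{13}{13}\right)^{3} = \left(13 \cdot \frac{1}{13}\right)^{3} = 1^{3} = 1$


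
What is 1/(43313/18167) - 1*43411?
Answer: -1880242476/43313 ≈ -43411.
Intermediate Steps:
1/(43313/18167) - 1*43411 = 1/(43313*(1/18167)) - 43411 = 1/(43313/18167) - 43411 = 18167/43313 - 43411 = -1880242476/43313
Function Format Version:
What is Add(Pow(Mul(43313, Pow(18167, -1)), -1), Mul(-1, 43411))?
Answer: Rational(-1880242476, 43313) ≈ -43411.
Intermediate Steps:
Add(Pow(Mul(43313, Pow(18167, -1)), -1), Mul(-1, 43411)) = Add(Pow(Mul(43313, Rational(1, 18167)), -1), -43411) = Add(Pow(Rational(43313, 18167), -1), -43411) = Add(Rational(18167, 43313), -43411) = Rational(-1880242476, 43313)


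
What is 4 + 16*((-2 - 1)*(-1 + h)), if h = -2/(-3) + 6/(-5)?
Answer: 388/5 ≈ 77.600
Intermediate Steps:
h = -8/15 (h = -2*(-⅓) + 6*(-⅕) = ⅔ - 6/5 = -8/15 ≈ -0.53333)
4 + 16*((-2 - 1)*(-1 + h)) = 4 + 16*((-2 - 1)*(-1 - 8/15)) = 4 + 16*(-3*(-23/15)) = 4 + 16*(23/5) = 4 + 368/5 = 388/5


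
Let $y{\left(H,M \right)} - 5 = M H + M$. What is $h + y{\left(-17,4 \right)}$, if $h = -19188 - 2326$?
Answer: $-21573$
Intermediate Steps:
$h = -21514$
$y{\left(H,M \right)} = 5 + M + H M$ ($y{\left(H,M \right)} = 5 + \left(M H + M\right) = 5 + \left(H M + M\right) = 5 + \left(M + H M\right) = 5 + M + H M$)
$h + y{\left(-17,4 \right)} = -21514 + \left(5 + 4 - 68\right) = -21514 - 59 = -21573$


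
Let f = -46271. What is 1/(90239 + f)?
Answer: 1/43968 ≈ 2.2744e-5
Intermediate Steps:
1/(90239 + f) = 1/(90239 - 46271) = 1/43968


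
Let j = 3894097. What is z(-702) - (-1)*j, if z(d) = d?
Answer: 3893395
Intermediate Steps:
z(-702) - (-1)*j = -702 - (-1)*3894097 = -702 - 1*(-3894097) = -702 + 3894097 = 3893395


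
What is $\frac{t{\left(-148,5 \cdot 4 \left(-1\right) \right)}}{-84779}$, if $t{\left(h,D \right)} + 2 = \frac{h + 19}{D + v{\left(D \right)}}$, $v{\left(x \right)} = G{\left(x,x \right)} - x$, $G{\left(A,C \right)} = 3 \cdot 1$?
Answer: $\frac{45}{84779} \approx 0.00053079$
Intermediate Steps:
$G{\left(A,C \right)} = 3$
$v{\left(x \right)} = 3 - x$
$t{\left(h,D \right)} = \frac{13}{3} + \frac{h}{3}$ ($t{\left(h,D \right)} = -2 + \frac{h + 19}{D - \left(-3 + D\right)} = -2 + \frac{19 + h}{3} = -2 + \left(19 + h\right) \frac{1}{3} = -2 + \left(\frac{19}{3} + \frac{h}{3}\right) = \frac{13}{3} + \frac{h}{3}$)
$\frac{t{\left(-148,5 \cdot 4 \left(-1\right) \right)}}{-84779} = \frac{\frac{13}{3} + \frac{1}{3} \left(-148\right)}{-84779} = \left(\frac{13}{3} - \frac{148}{3}\right) \left(- \frac{1}{84779}\right) = \left(-45\right) \left(- \frac{1}{84779}\right) = \frac{45}{84779}$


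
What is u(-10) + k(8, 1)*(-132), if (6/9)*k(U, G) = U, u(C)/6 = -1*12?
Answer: -1656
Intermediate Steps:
u(C) = -72 (u(C) = 6*(-1*12) = 6*(-12) = -72)
k(U, G) = 3*U/2
u(-10) + k(8, 1)*(-132) = -72 + ((3/2)*8)*(-132) = -72 + 12*(-132) = -72 - 1584 = -1656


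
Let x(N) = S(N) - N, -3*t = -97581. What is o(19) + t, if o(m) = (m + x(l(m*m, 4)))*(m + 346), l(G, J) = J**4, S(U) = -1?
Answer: -54343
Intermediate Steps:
t = 32527 (t = -1/3*(-97581) = 32527)
x(N) = -1 - N
o(m) = (-257 + m)*(346 + m) (o(m) = (m + (-1 - 1*4**4))*(m + 346) = (m + (-1 - 1*256))*(346 + m) = (m + (-1 - 256))*(346 + m) = (m - 257)*(346 + m) = (-257 + m)*(346 + m))
o(19) + t = (-88922 + 19**2 + 89*19) + 32527 = (-88922 + 361 + 1691) + 32527 = -86870 + 32527 = -54343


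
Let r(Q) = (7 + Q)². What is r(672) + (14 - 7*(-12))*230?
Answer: 483581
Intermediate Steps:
r(672) + (14 - 7*(-12))*230 = (7 + 672)² + (14 - 7*(-12))*230 = 679² + (14 + 84)*230 = 461041 + 98*230 = 461041 + 22540 = 483581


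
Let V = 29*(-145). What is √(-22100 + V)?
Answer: I*√26305 ≈ 162.19*I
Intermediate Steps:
V = -4205
√(-22100 + V) = √(-22100 - 4205) = √(-26305) = I*√26305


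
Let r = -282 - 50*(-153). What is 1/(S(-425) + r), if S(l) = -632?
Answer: 1/6736 ≈ 0.00014846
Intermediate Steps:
r = 7368 (r = -282 + 7650 = 7368)
1/(S(-425) + r) = 1/(-632 + 7368) = 1/6736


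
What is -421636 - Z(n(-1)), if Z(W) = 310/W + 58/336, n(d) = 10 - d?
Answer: -779235727/1848 ≈ -4.2166e+5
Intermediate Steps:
Z(W) = 29/168 + 310/W (Z(W) = 310/W + 58*(1/336) = 310/W + 29/168 = 29/168 + 310/W)
-421636 - Z(n(-1)) = -421636 - (29/168 + 310/(10 - 1*(-1))) = -421636 - (29/168 + 310/(10 + 1)) = -421636 - (29/168 + 310/11) = -421636 - 1*52399/1848 = -421636 - 52399/1848 = -779235727/1848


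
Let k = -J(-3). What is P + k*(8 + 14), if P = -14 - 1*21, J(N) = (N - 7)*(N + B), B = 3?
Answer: -35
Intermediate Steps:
J(N) = (-7 + N)*(3 + N) (J(N) = (N - 7)*(N + 3) = (-7 + N)*(3 + N))
P = -35 (P = -14 - 21 = -35)
k = 0 (k = -(-21 + (-3)² - 4*(-3)) = -(-21 + 9 + 12) = -1*0 = 0)
P + k*(8 + 14) = -35 + 0*(8 + 14) = -35 + 0*22 = -35 + 0 = -35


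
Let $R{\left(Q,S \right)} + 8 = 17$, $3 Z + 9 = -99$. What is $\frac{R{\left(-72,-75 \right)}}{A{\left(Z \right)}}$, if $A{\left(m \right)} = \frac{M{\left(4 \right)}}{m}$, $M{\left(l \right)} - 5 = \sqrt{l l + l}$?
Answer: $-324 + \frac{648 \sqrt{5}}{5} \approx -34.206$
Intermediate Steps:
$M{\left(l \right)} = 5 + \sqrt{l + l^{2}}$ ($M{\left(l \right)} = 5 + \sqrt{l l + l} = 5 + \sqrt{l^{2} + l} = 5 + \sqrt{l + l^{2}}$)
$Z = -36$ ($Z = -3 + \frac{1}{3} \left(-99\right) = -3 - 33 = -36$)
$A{\left(m \right)} = \frac{5 + 2 \sqrt{5}}{m}$ ($A{\left(m \right)} = \frac{5 + \sqrt{4 \left(1 + 4\right)}}{m} = \frac{5 + \sqrt{4 \cdot 5}}{m} = \frac{5 + \sqrt{20}}{m} = \frac{5 + 2 \sqrt{5}}{m}$)
$R{\left(Q,S \right)} = 9$ ($R{\left(Q,S \right)} = -8 + 17 = 9$)
$\frac{R{\left(-72,-75 \right)}}{A{\left(Z \right)}} = \frac{9}{\frac{1}{-36} \left(5 + 2 \sqrt{5}\right)} = \frac{9}{\left(- \frac{1}{36}\right) \left(5 + 2 \sqrt{5}\right)} = \frac{9}{- \frac{5}{36} - \frac{\sqrt{5}}{18}}$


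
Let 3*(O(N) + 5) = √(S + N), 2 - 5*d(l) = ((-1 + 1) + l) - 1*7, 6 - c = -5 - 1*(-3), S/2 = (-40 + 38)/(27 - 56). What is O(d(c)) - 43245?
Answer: -43250 + 7*√145/435 ≈ -43250.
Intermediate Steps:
S = 4/29 (S = 2*((-40 + 38)/(27 - 56)) = 2*(-2/(-29)) = 2*(-2*(-1/29)) = 2*(2/29) = 4/29 ≈ 0.13793)
c = 8 (c = 6 - (-5 - 1*(-3)) = 6 - (-5 + 3) = 6 - 1*(-2) = 6 + 2 = 8)
d(l) = 9/5 - l/5 (d(l) = ⅖ - (((-1 + 1) + l) - 1*7)/5 = ⅖ - ((0 + l) - 7)/5 = ⅖ - (l - 7)/5 = ⅖ - (-7 + l)/5 = ⅖ + (7/5 - l/5) = 9/5 - l/5)
O(N) = -5 + √(4/29 + N)/3
O(d(c)) - 43245 = (-5 + √(116 + 841*(9/5 - ⅕*8))/87) - 43245 = (-5 + √(116 + 841*(9/5 - 8/5))/87) - 43245 = (-5 + √(116 + 841*(⅕))/87) - 43245 = (-5 + √(116 + 841/5)/87) - 43245 = (-5 + √(1421/5)/87) - 43245 = (-5 + (7*√145/5)/87) - 43245 = (-5 + 7*√145/435) - 43245 = -43250 + 7*√145/435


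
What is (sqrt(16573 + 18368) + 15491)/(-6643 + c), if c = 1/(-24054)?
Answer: -372620514/159790723 - 24054*sqrt(34941)/159790723 ≈ -2.3601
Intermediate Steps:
c = -1/24054 ≈ -4.1573e-5
(sqrt(16573 + 18368) + 15491)/(-6643 + c) = (sqrt(16573 + 18368) + 15491)/(-6643 - 1/24054) = (sqrt(34941) + 15491)/(-159790723/24054) = (15491 + sqrt(34941))*(-24054/159790723) = -372620514/159790723 - 24054*sqrt(34941)/159790723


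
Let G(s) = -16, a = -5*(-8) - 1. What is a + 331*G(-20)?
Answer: -5257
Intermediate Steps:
a = 39 (a = 40 - 1 = 39)
a + 331*G(-20) = 39 + 331*(-16) = 39 - 5296 = -5257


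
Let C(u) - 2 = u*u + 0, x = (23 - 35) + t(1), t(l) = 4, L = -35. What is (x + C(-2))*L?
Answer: 70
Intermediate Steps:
x = -8 (x = (23 - 35) + 4 = -12 + 4 = -8)
C(u) = 2 + u**2 (C(u) = 2 + (u*u + 0) = 2 + (u**2 + 0) = 2 + u**2)
(x + C(-2))*L = (-8 + (2 + (-2)**2))*(-35) = (-8 + (2 + 4))*(-35) = (-8 + 6)*(-35) = -2*(-35) = 70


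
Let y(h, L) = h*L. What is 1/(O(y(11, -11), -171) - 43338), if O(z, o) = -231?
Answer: -1/43569 ≈ -2.2952e-5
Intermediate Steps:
y(h, L) = L*h
1/(O(y(11, -11), -171) - 43338) = 1/(-231 - 43338) = 1/(-43569) = -1/43569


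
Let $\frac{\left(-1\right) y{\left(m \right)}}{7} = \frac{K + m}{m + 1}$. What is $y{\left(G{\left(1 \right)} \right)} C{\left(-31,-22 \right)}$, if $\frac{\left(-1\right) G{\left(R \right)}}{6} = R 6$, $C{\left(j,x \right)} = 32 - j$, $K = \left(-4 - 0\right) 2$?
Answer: $- \frac{2772}{5} \approx -554.4$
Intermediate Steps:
$K = -8$ ($K = \left(-4 + 0\right) 2 = \left(-4\right) 2 = -8$)
$G{\left(R \right)} = - 36 R$ ($G{\left(R \right)} = - 6 R 6 = - 6 \cdot 6 R = - 36 R$)
$y{\left(m \right)} = - \frac{7 \left(-8 + m\right)}{1 + m}$ ($y{\left(m \right)} = - 7 \frac{-8 + m}{m + 1} = - 7 \frac{-8 + m}{1 + m} = - \frac{7 \left(-8 + m\right)}{1 + m}$)
$y{\left(G{\left(1 \right)} \right)} C{\left(-31,-22 \right)} = \frac{7 \left(8 - \left(-36\right) 1\right)}{1 - 36} \left(32 - -31\right) = \frac{7 \left(8 - -36\right)}{1 - 36} \left(32 + 31\right) = \frac{7 \left(8 + 36\right)}{-35} \cdot 63 = 7 \left(- \frac{1}{35}\right) 44 \cdot 63 = \left(- \frac{44}{5}\right) 63 = - \frac{2772}{5}$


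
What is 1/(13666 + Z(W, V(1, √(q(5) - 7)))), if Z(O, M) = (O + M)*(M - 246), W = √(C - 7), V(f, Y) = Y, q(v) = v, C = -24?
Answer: 1/(13664 - √62 - 246*I*√2 - 246*I*√31) ≈ 7.2087e-5 + 9.0666e-6*I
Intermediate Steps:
W = I*√31 (W = √(-24 - 7) = √(-31) = I*√31 ≈ 5.5678*I)
Z(O, M) = (-246 + M)*(M + O) (Z(O, M) = (M + O)*(-246 + M) = (-246 + M)*(M + O))
1/(13666 + Z(W, V(1, √(q(5) - 7)))) = 1/(13666 + ((√(5 - 7))² - 246*√(5 - 7) - 246*I*√31 + √(5 - 7)*(I*√31))) = 1/(13666 + ((√(-2))² - 246*I*√2 - 246*I*√31 + √(-2)*(I*√31))) = 1/(13666 + ((I*√2)² - 246*I*√2 - 246*I*√31 + (I*√2)*(I*√31))) = 1/(13666 + (-2 - 246*I*√2 - 246*I*√31 - √62)) = 1/(13666 + (-2 - √62 - 246*I*√2 - 246*I*√31)) = 1/(13664 - √62 - 246*I*√2 - 246*I*√31)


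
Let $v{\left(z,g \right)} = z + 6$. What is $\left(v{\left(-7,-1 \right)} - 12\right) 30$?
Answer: $-390$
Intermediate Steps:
$v{\left(z,g \right)} = 6 + z$
$\left(v{\left(-7,-1 \right)} - 12\right) 30 = \left(\left(6 - 7\right) - 12\right) 30 = \left(-1 - 12\right) 30 = \left(-13\right) 30 = -390$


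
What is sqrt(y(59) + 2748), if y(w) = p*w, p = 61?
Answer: sqrt(6347) ≈ 79.668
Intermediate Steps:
y(w) = 61*w
sqrt(y(59) + 2748) = sqrt(61*59 + 2748) = sqrt(3599 + 2748) = sqrt(6347)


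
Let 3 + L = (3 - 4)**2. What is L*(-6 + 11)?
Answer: -10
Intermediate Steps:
L = -2 (L = -3 + (3 - 4)**2 = -3 + (-1)**2 = -3 + 1 = -2)
L*(-6 + 11) = -2*(-6 + 11) = -2*5 = -10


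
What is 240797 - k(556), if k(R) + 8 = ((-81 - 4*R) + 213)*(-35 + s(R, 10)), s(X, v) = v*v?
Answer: 376785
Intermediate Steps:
s(X, v) = v²
k(R) = 8572 - 260*R (k(R) = -8 + ((-81 - 4*R) + 213)*(-35 + 10²) = -8 + ((-81 - 4*R) + 213)*(-35 + 100) = -8 + (132 - 4*R)*65 = -8 + (8580 - 260*R) = 8572 - 260*R)
240797 - k(556) = 240797 - (8572 - 260*556) = 240797 - (8572 - 144560) = 240797 - 1*(-135988) = 240797 + 135988 = 376785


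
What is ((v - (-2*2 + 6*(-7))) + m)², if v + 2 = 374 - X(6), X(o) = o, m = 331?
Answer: 552049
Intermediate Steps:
v = 366 (v = -2 + (374 - 1*6) = -2 + (374 - 6) = -2 + 368 = 366)
((v - (-2*2 + 6*(-7))) + m)² = ((366 - (-2*2 + 6*(-7))) + 331)² = ((366 - (-4 - 42)) + 331)² = ((366 - 1*(-46)) + 331)² = ((366 + 46) + 331)² = (412 + 331)² = 743² = 552049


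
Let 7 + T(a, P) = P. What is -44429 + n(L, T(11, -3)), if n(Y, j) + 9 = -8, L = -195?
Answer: -44446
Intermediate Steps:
T(a, P) = -7 + P
n(Y, j) = -17 (n(Y, j) = -9 - 8 = -17)
-44429 + n(L, T(11, -3)) = -44429 - 17 = -44446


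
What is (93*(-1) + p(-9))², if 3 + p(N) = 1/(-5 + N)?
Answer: 1809025/196 ≈ 9229.7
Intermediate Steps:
p(N) = -3 + 1/(-5 + N)
(93*(-1) + p(-9))² = (93*(-1) + (16 - 3*(-9))/(-5 - 9))² = (-93 + (16 + 27)/(-14))² = (-93 - 1/14*43)² = (-93 - 43/14)² = (-1345/14)² = 1809025/196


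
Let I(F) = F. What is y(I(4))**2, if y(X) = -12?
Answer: 144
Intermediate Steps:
y(I(4))**2 = (-12)**2 = 144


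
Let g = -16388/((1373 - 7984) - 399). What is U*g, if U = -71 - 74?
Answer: -237626/701 ≈ -338.98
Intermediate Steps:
U = -145
g = 8194/3505 (g = -16388/(-6611 - 399) = -16388/(-7010) = -16388*(-1/7010) = 8194/3505 ≈ 2.3378)
U*g = -145*8194/3505 = -237626/701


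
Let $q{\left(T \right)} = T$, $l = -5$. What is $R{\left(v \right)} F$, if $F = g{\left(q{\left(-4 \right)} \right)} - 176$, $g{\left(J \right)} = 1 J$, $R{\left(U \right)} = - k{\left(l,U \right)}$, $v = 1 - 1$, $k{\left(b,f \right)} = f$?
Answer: $0$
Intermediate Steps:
$v = 0$
$R{\left(U \right)} = - U$
$g{\left(J \right)} = J$
$F = -180$ ($F = -4 - 176 = -180$)
$R{\left(v \right)} F = \left(-1\right) 0 \left(-180\right) = 0 \left(-180\right) = 0$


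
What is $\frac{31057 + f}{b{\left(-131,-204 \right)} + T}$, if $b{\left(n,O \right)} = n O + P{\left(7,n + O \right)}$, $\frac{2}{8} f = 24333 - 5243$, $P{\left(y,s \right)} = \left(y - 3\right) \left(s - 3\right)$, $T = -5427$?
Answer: $\frac{107417}{19945} \approx 5.3857$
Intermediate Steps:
$P{\left(y,s \right)} = \left(-3 + s\right) \left(-3 + y\right)$ ($P{\left(y,s \right)} = \left(-3 + y\right) \left(-3 + s\right) = \left(-3 + s\right) \left(-3 + y\right)$)
$f = 76360$ ($f = 4 \left(24333 - 5243\right) = 4 \cdot 19090 = 76360$)
$b{\left(n,O \right)} = -12 + 4 O + 4 n + O n$ ($b{\left(n,O \right)} = n O + \left(9 - 3 \left(n + O\right) - 21 + \left(n + O\right) 7\right) = O n + \left(9 - 3 \left(O + n\right) - 21 + \left(O + n\right) 7\right) = O n + \left(9 - \left(3 O + 3 n\right) - 21 + \left(7 O + 7 n\right)\right) = O n + \left(-12 + 4 O + 4 n\right) = -12 + 4 O + 4 n + O n$)
$\frac{31057 + f}{b{\left(-131,-204 \right)} + T} = \frac{31057 + 76360}{\left(-12 + 4 \left(-204\right) + 4 \left(-131\right) - -26724\right) - 5427} = \frac{107417}{\left(-12 - 816 - 524 + 26724\right) - 5427} = \frac{107417}{25372 - 5427} = \frac{107417}{19945}$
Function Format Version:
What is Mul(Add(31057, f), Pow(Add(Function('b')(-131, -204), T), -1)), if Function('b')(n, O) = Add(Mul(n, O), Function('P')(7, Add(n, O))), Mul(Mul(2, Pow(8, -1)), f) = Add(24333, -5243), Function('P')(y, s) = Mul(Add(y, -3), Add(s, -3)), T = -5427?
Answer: Rational(107417, 19945) ≈ 5.3857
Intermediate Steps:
Function('P')(y, s) = Mul(Add(-3, s), Add(-3, y)) (Function('P')(y, s) = Mul(Add(-3, y), Add(-3, s)) = Mul(Add(-3, s), Add(-3, y)))
f = 76360 (f = Mul(4, Add(24333, -5243)) = Mul(4, 19090) = 76360)
Function('b')(n, O) = Add(-12, Mul(4, O), Mul(4, n), Mul(O, n)) (Function('b')(n, O) = Add(Mul(n, O), Add(9, Mul(-3, Add(n, O)), Mul(-3, 7), Mul(Add(n, O), 7))) = Add(Mul(O, n), Add(9, Mul(-3, Add(O, n)), -21, Mul(Add(O, n), 7))) = Add(Mul(O, n), Add(9, Add(Mul(-3, O), Mul(-3, n)), -21, Add(Mul(7, O), Mul(7, n)))) = Add(Mul(O, n), Add(-12, Mul(4, O), Mul(4, n))) = Add(-12, Mul(4, O), Mul(4, n), Mul(O, n)))
Mul(Add(31057, f), Pow(Add(Function('b')(-131, -204), T), -1)) = Mul(Add(31057, 76360), Pow(Add(Add(-12, Mul(4, -204), Mul(4, -131), Mul(-204, -131)), -5427), -1)) = Mul(107417, Pow(Add(Add(-12, -816, -524, 26724), -5427), -1)) = Mul(107417, Pow(Add(25372, -5427), -1)) = Mul(107417, Pow(19945, -1)) = Mul(107417, Rational(1, 19945)) = Rational(107417, 19945)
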